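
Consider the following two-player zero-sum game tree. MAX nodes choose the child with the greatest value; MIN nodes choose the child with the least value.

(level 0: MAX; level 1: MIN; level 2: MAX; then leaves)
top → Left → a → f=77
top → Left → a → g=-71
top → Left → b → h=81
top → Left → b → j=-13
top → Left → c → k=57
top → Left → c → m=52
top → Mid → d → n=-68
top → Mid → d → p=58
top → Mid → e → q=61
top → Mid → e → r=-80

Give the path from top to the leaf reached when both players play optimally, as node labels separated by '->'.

a (MAX): max(77, -71) = 77
b (MAX): max(81, -13) = 81
c (MAX): max(57, 52) = 57
Left (MIN): min(77, 81, 57) = 57
d (MAX): max(-68, 58) = 58
e (MAX): max(61, -80) = 61
Mid (MIN): min(58, 61) = 58
top (MAX): max(57, 58) = 58
At top, MAX picks Mid (highest: 58).
At Mid, MIN picks d (lowest: 58).
At d, MAX picks p (highest: 58).
Terminal value 58.

top -> Mid -> d -> p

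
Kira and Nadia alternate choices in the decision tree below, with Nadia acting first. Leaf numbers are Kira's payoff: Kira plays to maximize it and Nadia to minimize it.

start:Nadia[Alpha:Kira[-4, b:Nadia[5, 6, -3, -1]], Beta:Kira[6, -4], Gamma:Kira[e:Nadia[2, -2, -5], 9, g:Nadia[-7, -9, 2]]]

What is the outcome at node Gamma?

e (Nadia): min(2, -2, -5) = -5
g (Nadia): min(-7, -9, 2) = -9
Gamma (Kira): max(-5, 9, -9) = 9

9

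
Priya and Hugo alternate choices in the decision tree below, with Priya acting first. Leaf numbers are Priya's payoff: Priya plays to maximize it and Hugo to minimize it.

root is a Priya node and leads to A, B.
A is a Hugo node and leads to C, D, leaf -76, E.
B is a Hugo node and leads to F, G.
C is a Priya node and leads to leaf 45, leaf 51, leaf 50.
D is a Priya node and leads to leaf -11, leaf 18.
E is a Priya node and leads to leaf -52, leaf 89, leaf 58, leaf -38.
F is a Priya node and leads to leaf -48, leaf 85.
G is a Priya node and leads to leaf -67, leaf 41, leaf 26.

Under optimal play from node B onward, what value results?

F (Priya): max(-48, 85) = 85
G (Priya): max(-67, 41, 26) = 41
B (Hugo): min(85, 41) = 41

41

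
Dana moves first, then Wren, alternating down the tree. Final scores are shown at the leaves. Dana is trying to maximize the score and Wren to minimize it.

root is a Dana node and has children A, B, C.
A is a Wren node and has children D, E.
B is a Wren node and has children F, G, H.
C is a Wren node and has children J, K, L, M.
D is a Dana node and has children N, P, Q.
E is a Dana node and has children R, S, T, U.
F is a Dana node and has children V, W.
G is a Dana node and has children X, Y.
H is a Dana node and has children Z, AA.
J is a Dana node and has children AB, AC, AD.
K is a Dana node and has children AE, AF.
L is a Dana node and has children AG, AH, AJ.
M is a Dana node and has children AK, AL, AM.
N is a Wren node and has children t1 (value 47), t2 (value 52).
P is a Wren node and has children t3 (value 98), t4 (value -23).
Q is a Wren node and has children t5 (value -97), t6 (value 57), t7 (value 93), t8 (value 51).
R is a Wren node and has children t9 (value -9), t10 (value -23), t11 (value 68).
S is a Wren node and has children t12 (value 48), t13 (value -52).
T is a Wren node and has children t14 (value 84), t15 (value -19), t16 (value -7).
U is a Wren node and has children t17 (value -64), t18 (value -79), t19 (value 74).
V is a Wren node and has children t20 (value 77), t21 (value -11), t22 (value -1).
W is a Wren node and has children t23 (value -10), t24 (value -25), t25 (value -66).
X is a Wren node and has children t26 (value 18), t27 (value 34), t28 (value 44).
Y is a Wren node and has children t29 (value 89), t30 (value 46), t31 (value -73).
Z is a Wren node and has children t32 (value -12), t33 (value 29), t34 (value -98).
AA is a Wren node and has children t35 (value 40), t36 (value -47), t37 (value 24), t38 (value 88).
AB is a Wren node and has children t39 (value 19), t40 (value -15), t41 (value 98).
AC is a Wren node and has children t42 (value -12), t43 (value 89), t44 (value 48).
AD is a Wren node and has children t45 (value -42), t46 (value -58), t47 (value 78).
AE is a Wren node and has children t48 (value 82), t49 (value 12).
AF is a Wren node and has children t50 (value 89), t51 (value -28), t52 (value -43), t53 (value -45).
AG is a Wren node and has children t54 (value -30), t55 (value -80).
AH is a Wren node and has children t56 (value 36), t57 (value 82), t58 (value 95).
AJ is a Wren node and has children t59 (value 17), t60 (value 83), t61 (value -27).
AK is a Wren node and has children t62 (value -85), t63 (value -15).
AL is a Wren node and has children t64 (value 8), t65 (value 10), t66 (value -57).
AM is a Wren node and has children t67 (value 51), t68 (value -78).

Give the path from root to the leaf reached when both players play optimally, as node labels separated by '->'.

root -> A -> E -> T -> t15

N (Wren): min(47, 52) = 47
P (Wren): min(98, -23) = -23
Q (Wren): min(-97, 57, 93, 51) = -97
D (Dana): max(47, -23, -97) = 47
R (Wren): min(-9, -23, 68) = -23
S (Wren): min(48, -52) = -52
T (Wren): min(84, -19, -7) = -19
U (Wren): min(-64, -79, 74) = -79
E (Dana): max(-23, -52, -19, -79) = -19
A (Wren): min(47, -19) = -19
V (Wren): min(77, -11, -1) = -11
W (Wren): min(-10, -25, -66) = -66
F (Dana): max(-11, -66) = -11
X (Wren): min(18, 34, 44) = 18
Y (Wren): min(89, 46, -73) = -73
G (Dana): max(18, -73) = 18
Z (Wren): min(-12, 29, -98) = -98
AA (Wren): min(40, -47, 24, 88) = -47
H (Dana): max(-98, -47) = -47
B (Wren): min(-11, 18, -47) = -47
AB (Wren): min(19, -15, 98) = -15
AC (Wren): min(-12, 89, 48) = -12
AD (Wren): min(-42, -58, 78) = -58
J (Dana): max(-15, -12, -58) = -12
AE (Wren): min(82, 12) = 12
AF (Wren): min(89, -28, -43, -45) = -45
K (Dana): max(12, -45) = 12
AG (Wren): min(-30, -80) = -80
AH (Wren): min(36, 82, 95) = 36
AJ (Wren): min(17, 83, -27) = -27
L (Dana): max(-80, 36, -27) = 36
AK (Wren): min(-85, -15) = -85
AL (Wren): min(8, 10, -57) = -57
AM (Wren): min(51, -78) = -78
M (Dana): max(-85, -57, -78) = -57
C (Wren): min(-12, 12, 36, -57) = -57
root (Dana): max(-19, -47, -57) = -19
At root, Dana picks A (highest: -19).
At A, Wren picks E (lowest: -19).
At E, Dana picks T (highest: -19).
At T, Wren picks t15 (lowest: -19).
Terminal value -19.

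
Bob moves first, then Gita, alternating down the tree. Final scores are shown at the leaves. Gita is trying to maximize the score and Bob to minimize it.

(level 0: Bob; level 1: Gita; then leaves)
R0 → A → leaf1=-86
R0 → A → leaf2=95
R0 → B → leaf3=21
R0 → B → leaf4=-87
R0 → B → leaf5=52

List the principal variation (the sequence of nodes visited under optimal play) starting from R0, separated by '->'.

A (Gita): max(-86, 95) = 95
B (Gita): max(21, -87, 52) = 52
R0 (Bob): min(95, 52) = 52
At R0, Bob picks B (lowest: 52).
At B, Gita picks leaf5 (highest: 52).
Terminal value 52.

R0 -> B -> leaf5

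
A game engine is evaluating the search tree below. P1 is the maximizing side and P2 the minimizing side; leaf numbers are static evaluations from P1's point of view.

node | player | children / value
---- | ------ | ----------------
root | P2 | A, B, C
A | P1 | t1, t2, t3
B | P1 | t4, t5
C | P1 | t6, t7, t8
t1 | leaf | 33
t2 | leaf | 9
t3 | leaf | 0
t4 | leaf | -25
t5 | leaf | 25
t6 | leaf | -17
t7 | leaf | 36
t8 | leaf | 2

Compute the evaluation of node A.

A (P1): max(33, 9, 0) = 33

33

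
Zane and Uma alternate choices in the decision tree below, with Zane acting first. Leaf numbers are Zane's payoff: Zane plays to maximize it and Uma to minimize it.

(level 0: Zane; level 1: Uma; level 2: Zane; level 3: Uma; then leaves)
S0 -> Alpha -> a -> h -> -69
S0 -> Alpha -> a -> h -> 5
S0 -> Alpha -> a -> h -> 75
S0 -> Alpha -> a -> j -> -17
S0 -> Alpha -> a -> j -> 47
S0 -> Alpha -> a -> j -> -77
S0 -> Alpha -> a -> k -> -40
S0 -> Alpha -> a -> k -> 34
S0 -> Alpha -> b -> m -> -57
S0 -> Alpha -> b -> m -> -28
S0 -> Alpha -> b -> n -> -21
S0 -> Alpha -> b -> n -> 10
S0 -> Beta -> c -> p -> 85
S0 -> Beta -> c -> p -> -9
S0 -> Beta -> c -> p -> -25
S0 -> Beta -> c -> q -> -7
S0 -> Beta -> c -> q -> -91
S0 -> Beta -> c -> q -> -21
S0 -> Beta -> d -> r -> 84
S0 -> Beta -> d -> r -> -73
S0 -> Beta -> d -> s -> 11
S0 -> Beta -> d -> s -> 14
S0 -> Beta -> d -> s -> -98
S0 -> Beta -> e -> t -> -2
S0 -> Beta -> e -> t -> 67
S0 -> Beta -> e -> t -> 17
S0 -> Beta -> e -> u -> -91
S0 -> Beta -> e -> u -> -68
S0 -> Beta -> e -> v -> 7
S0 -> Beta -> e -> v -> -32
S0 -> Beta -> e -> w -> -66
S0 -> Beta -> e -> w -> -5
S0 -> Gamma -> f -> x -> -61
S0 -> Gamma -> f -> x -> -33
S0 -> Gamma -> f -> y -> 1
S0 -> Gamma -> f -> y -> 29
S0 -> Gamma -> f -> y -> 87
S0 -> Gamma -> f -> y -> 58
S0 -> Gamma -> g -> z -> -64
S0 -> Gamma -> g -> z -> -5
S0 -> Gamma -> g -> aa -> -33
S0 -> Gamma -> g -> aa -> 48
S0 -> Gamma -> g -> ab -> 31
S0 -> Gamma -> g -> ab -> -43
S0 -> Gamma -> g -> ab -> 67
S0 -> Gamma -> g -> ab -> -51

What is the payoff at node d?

-73

r (Uma): min(84, -73) = -73
s (Uma): min(11, 14, -98) = -98
d (Zane): max(-73, -98) = -73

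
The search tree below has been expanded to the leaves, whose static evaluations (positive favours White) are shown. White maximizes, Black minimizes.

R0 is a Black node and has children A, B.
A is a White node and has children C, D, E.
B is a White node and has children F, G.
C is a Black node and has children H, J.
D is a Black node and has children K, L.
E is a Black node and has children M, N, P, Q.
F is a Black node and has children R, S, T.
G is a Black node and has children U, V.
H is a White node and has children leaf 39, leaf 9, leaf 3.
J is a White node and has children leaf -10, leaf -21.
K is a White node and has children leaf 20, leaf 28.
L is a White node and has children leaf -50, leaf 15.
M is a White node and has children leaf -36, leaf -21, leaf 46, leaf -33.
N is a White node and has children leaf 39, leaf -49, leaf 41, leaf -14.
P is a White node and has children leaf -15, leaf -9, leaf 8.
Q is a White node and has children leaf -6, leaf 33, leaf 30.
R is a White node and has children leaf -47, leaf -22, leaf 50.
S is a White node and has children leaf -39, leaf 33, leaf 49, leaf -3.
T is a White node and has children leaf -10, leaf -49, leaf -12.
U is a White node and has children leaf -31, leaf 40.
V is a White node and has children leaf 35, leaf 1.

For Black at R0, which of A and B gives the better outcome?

A

H (White): max(39, 9, 3) = 39
J (White): max(-10, -21) = -10
C (Black): min(39, -10) = -10
K (White): max(20, 28) = 28
L (White): max(-50, 15) = 15
D (Black): min(28, 15) = 15
M (White): max(-36, -21, 46, -33) = 46
N (White): max(39, -49, 41, -14) = 41
P (White): max(-15, -9, 8) = 8
Q (White): max(-6, 33, 30) = 33
E (Black): min(46, 41, 8, 33) = 8
A (White): max(-10, 15, 8) = 15
R (White): max(-47, -22, 50) = 50
S (White): max(-39, 33, 49, -3) = 49
T (White): max(-10, -49, -12) = -10
F (Black): min(50, 49, -10) = -10
U (White): max(-31, 40) = 40
V (White): max(35, 1) = 35
G (Black): min(40, 35) = 35
B (White): max(-10, 35) = 35
Black prefers the lower value; A=15, B=35. A is better since 15 < 35.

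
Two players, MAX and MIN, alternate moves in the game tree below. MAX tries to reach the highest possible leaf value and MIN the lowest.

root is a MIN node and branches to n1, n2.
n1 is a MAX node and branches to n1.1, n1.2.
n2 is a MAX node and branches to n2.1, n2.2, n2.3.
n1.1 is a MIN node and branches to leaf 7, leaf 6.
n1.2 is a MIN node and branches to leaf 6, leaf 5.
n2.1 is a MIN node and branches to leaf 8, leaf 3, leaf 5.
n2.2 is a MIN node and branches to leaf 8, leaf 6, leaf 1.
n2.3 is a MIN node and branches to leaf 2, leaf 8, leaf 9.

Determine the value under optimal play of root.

3

n1.1 (MIN): min(7, 6) = 6
n1.2 (MIN): min(6, 5) = 5
n1 (MAX): max(6, 5) = 6
n2.1 (MIN): min(8, 3, 5) = 3
n2.2 (MIN): min(8, 6, 1) = 1
n2.3 (MIN): min(2, 8, 9) = 2
n2 (MAX): max(3, 1, 2) = 3
root (MIN): min(6, 3) = 3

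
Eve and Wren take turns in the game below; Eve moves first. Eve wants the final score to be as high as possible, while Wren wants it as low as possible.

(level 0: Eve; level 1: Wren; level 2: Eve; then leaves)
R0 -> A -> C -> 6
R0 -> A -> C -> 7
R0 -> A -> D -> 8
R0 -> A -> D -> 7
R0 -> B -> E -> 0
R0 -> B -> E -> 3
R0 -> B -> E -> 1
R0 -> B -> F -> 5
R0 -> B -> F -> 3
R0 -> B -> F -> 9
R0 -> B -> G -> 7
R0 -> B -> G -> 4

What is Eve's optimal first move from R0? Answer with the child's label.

C (Eve): max(6, 7) = 7
D (Eve): max(8, 7) = 8
A (Wren): min(7, 8) = 7
E (Eve): max(0, 3, 1) = 3
F (Eve): max(5, 3, 9) = 9
G (Eve): max(7, 4) = 7
B (Wren): min(3, 9, 7) = 3
R0 (Eve): max(7, 3) = 7
Eve at R0 wants the highest of {A=7, B=3}, so chooses A.

A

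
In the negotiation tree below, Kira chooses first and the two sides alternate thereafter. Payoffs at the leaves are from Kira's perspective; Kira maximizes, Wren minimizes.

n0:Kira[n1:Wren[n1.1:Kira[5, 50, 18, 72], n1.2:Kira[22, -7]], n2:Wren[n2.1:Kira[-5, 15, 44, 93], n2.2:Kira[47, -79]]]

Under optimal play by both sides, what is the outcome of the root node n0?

n1.1 (Kira): max(5, 50, 18, 72) = 72
n1.2 (Kira): max(22, -7) = 22
n1 (Wren): min(72, 22) = 22
n2.1 (Kira): max(-5, 15, 44, 93) = 93
n2.2 (Kira): max(47, -79) = 47
n2 (Wren): min(93, 47) = 47
n0 (Kira): max(22, 47) = 47

47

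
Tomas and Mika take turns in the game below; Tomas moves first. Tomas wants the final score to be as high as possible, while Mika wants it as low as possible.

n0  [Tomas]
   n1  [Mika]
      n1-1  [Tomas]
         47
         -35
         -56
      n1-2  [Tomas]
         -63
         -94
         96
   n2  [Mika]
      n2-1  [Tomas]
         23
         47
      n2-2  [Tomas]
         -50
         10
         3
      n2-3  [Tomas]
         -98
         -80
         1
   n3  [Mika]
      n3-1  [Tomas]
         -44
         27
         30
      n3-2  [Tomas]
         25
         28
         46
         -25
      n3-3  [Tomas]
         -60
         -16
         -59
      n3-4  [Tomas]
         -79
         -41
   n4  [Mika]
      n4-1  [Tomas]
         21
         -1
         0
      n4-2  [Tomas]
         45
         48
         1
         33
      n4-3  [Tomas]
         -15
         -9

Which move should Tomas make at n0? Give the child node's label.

n1-1 (Tomas): max(47, -35, -56) = 47
n1-2 (Tomas): max(-63, -94, 96) = 96
n1 (Mika): min(47, 96) = 47
n2-1 (Tomas): max(23, 47) = 47
n2-2 (Tomas): max(-50, 10, 3) = 10
n2-3 (Tomas): max(-98, -80, 1) = 1
n2 (Mika): min(47, 10, 1) = 1
n3-1 (Tomas): max(-44, 27, 30) = 30
n3-2 (Tomas): max(25, 28, 46, -25) = 46
n3-3 (Tomas): max(-60, -16, -59) = -16
n3-4 (Tomas): max(-79, -41) = -41
n3 (Mika): min(30, 46, -16, -41) = -41
n4-1 (Tomas): max(21, -1, 0) = 21
n4-2 (Tomas): max(45, 48, 1, 33) = 48
n4-3 (Tomas): max(-15, -9) = -9
n4 (Mika): min(21, 48, -9) = -9
n0 (Tomas): max(47, 1, -41, -9) = 47
Tomas at n0 wants the highest of {n1=47, n2=1, n3=-41, n4=-9}, so chooses n1.

n1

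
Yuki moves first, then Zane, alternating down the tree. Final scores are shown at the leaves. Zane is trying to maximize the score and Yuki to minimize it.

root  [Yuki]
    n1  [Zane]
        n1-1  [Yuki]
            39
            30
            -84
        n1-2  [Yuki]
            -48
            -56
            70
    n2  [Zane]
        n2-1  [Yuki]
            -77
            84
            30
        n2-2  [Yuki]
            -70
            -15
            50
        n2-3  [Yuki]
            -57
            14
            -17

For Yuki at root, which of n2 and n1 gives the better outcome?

n2-1 (Yuki): min(-77, 84, 30) = -77
n2-2 (Yuki): min(-70, -15, 50) = -70
n2-3 (Yuki): min(-57, 14, -17) = -57
n2 (Zane): max(-77, -70, -57) = -57
n1-1 (Yuki): min(39, 30, -84) = -84
n1-2 (Yuki): min(-48, -56, 70) = -56
n1 (Zane): max(-84, -56) = -56
Yuki prefers the lower value; n2=-57, n1=-56. n2 is better since -57 < -56.

n2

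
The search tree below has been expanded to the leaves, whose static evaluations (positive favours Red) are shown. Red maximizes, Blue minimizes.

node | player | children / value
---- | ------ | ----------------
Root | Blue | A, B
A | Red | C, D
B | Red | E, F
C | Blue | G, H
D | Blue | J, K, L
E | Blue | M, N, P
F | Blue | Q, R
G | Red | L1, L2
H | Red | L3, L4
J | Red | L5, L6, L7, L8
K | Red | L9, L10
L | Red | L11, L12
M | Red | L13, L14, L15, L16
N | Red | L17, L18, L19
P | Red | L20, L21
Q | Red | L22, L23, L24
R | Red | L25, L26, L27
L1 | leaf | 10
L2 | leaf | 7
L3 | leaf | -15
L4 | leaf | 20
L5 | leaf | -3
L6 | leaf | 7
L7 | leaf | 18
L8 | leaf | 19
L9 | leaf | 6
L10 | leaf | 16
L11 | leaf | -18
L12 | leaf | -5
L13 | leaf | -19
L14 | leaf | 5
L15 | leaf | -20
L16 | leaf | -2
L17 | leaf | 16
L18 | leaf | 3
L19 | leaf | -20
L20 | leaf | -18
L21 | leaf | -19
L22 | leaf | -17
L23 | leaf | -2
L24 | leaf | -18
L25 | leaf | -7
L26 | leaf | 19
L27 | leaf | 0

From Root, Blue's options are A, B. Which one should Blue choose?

B

G (Red): max(10, 7) = 10
H (Red): max(-15, 20) = 20
C (Blue): min(10, 20) = 10
J (Red): max(-3, 7, 18, 19) = 19
K (Red): max(6, 16) = 16
L (Red): max(-18, -5) = -5
D (Blue): min(19, 16, -5) = -5
A (Red): max(10, -5) = 10
M (Red): max(-19, 5, -20, -2) = 5
N (Red): max(16, 3, -20) = 16
P (Red): max(-18, -19) = -18
E (Blue): min(5, 16, -18) = -18
Q (Red): max(-17, -2, -18) = -2
R (Red): max(-7, 19, 0) = 19
F (Blue): min(-2, 19) = -2
B (Red): max(-18, -2) = -2
Root (Blue): min(10, -2) = -2
Blue at Root wants the lowest of {A=10, B=-2}, so chooses B.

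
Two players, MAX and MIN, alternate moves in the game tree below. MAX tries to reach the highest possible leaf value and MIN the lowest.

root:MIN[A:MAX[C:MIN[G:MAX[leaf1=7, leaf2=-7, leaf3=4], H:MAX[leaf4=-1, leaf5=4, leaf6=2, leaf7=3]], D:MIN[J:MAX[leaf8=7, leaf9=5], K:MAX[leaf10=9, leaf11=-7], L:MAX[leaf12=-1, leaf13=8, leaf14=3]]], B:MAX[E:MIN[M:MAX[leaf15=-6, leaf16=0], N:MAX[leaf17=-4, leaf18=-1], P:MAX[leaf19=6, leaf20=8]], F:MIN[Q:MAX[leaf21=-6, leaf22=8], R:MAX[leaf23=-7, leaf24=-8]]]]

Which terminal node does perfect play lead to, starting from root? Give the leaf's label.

leaf18

G (MAX): max(7, -7, 4) = 7
H (MAX): max(-1, 4, 2, 3) = 4
C (MIN): min(7, 4) = 4
J (MAX): max(7, 5) = 7
K (MAX): max(9, -7) = 9
L (MAX): max(-1, 8, 3) = 8
D (MIN): min(7, 9, 8) = 7
A (MAX): max(4, 7) = 7
M (MAX): max(-6, 0) = 0
N (MAX): max(-4, -1) = -1
P (MAX): max(6, 8) = 8
E (MIN): min(0, -1, 8) = -1
Q (MAX): max(-6, 8) = 8
R (MAX): max(-7, -8) = -7
F (MIN): min(8, -7) = -7
B (MAX): max(-1, -7) = -1
root (MIN): min(7, -1) = -1
At root, MIN picks B (lowest: -1).
At B, MAX picks E (highest: -1).
At E, MIN picks N (lowest: -1).
At N, MAX picks leaf18 (highest: -1).
Terminal value -1.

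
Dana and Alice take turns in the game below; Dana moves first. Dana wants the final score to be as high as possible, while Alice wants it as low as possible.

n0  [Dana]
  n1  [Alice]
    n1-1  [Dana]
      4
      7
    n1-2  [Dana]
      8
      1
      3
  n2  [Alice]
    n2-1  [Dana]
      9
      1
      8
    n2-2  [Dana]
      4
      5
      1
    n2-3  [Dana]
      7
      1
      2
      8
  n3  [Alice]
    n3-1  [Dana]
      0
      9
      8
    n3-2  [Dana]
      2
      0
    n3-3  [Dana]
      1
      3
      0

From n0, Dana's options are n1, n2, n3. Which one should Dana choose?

n1

n1-1 (Dana): max(4, 7) = 7
n1-2 (Dana): max(8, 1, 3) = 8
n1 (Alice): min(7, 8) = 7
n2-1 (Dana): max(9, 1, 8) = 9
n2-2 (Dana): max(4, 5, 1) = 5
n2-3 (Dana): max(7, 1, 2, 8) = 8
n2 (Alice): min(9, 5, 8) = 5
n3-1 (Dana): max(0, 9, 8) = 9
n3-2 (Dana): max(2, 0) = 2
n3-3 (Dana): max(1, 3, 0) = 3
n3 (Alice): min(9, 2, 3) = 2
n0 (Dana): max(7, 5, 2) = 7
Dana at n0 wants the highest of {n1=7, n2=5, n3=2}, so chooses n1.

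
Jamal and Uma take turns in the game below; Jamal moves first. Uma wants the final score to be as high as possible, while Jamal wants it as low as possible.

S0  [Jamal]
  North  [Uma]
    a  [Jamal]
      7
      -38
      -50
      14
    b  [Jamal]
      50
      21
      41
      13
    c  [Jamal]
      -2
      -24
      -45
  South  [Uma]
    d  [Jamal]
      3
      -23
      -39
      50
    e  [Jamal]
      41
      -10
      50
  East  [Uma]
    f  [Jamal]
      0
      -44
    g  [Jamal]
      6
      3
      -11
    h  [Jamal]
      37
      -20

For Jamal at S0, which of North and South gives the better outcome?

a (Jamal): min(7, -38, -50, 14) = -50
b (Jamal): min(50, 21, 41, 13) = 13
c (Jamal): min(-2, -24, -45) = -45
North (Uma): max(-50, 13, -45) = 13
d (Jamal): min(3, -23, -39, 50) = -39
e (Jamal): min(41, -10, 50) = -10
South (Uma): max(-39, -10) = -10
Jamal prefers the lower value; North=13, South=-10. South is better since -10 < 13.

South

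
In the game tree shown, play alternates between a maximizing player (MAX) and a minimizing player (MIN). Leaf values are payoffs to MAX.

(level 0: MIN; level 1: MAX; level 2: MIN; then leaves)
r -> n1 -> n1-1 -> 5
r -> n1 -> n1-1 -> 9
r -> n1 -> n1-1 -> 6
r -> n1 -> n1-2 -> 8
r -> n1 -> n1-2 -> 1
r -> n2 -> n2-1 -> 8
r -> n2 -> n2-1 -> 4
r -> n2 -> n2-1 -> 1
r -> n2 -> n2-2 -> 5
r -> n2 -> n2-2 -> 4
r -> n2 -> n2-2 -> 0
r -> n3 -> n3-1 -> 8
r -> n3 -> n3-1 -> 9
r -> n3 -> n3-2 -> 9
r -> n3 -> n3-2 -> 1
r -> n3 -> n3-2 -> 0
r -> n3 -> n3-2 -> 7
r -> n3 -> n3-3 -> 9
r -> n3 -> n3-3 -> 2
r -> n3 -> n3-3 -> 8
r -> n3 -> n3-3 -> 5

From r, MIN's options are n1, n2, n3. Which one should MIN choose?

n1-1 (MIN): min(5, 9, 6) = 5
n1-2 (MIN): min(8, 1) = 1
n1 (MAX): max(5, 1) = 5
n2-1 (MIN): min(8, 4, 1) = 1
n2-2 (MIN): min(5, 4, 0) = 0
n2 (MAX): max(1, 0) = 1
n3-1 (MIN): min(8, 9) = 8
n3-2 (MIN): min(9, 1, 0, 7) = 0
n3-3 (MIN): min(9, 2, 8, 5) = 2
n3 (MAX): max(8, 0, 2) = 8
r (MIN): min(5, 1, 8) = 1
MIN at r wants the lowest of {n1=5, n2=1, n3=8}, so chooses n2.

n2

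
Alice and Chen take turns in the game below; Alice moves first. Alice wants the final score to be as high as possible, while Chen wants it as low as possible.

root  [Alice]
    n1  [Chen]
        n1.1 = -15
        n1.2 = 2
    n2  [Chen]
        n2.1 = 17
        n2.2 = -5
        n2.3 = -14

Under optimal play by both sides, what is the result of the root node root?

n1 (Chen): min(-15, 2) = -15
n2 (Chen): min(17, -5, -14) = -14
root (Alice): max(-15, -14) = -14

-14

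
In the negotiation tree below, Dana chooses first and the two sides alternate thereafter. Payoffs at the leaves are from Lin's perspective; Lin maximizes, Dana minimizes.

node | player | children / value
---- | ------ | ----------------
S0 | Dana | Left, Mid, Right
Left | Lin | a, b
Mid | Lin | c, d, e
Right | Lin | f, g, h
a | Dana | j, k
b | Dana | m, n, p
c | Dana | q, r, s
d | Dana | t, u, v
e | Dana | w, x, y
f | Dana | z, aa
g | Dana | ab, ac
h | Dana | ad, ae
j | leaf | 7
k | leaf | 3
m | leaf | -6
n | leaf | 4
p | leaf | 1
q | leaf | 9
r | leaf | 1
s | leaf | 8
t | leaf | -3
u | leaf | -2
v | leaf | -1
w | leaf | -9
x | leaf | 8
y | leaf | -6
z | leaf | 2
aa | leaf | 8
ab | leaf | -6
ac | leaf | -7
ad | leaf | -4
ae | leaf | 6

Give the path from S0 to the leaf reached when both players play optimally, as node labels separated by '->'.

a (Dana): min(7, 3) = 3
b (Dana): min(-6, 4, 1) = -6
Left (Lin): max(3, -6) = 3
c (Dana): min(9, 1, 8) = 1
d (Dana): min(-3, -2, -1) = -3
e (Dana): min(-9, 8, -6) = -9
Mid (Lin): max(1, -3, -9) = 1
f (Dana): min(2, 8) = 2
g (Dana): min(-6, -7) = -7
h (Dana): min(-4, 6) = -4
Right (Lin): max(2, -7, -4) = 2
S0 (Dana): min(3, 1, 2) = 1
At S0, Dana picks Mid (lowest: 1).
At Mid, Lin picks c (highest: 1).
At c, Dana picks r (lowest: 1).
Terminal value 1.

S0 -> Mid -> c -> r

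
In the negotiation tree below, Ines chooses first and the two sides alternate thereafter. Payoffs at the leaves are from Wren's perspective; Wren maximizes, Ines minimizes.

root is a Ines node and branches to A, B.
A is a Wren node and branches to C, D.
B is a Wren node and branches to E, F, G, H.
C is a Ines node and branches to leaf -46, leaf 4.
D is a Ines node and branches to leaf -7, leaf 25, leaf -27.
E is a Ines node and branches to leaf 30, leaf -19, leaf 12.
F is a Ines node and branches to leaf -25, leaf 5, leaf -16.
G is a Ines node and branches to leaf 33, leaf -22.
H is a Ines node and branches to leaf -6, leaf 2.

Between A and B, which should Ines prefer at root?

C (Ines): min(-46, 4) = -46
D (Ines): min(-7, 25, -27) = -27
A (Wren): max(-46, -27) = -27
E (Ines): min(30, -19, 12) = -19
F (Ines): min(-25, 5, -16) = -25
G (Ines): min(33, -22) = -22
H (Ines): min(-6, 2) = -6
B (Wren): max(-19, -25, -22, -6) = -6
Ines prefers the lower value; A=-27, B=-6. A is better since -27 < -6.

A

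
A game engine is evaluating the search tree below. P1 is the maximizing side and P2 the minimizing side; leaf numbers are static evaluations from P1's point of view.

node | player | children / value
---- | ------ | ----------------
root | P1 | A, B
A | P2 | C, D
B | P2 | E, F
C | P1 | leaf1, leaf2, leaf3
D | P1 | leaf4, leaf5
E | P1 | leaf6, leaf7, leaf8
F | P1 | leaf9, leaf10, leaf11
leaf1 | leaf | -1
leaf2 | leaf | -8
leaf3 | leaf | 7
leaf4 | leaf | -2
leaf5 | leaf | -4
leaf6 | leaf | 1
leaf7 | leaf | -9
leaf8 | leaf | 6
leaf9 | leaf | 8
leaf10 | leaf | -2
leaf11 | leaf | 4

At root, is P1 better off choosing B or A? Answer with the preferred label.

B

E (P1): max(1, -9, 6) = 6
F (P1): max(8, -2, 4) = 8
B (P2): min(6, 8) = 6
C (P1): max(-1, -8, 7) = 7
D (P1): max(-2, -4) = -2
A (P2): min(7, -2) = -2
P1 prefers the higher value; B=6, A=-2. B is better since 6 > -2.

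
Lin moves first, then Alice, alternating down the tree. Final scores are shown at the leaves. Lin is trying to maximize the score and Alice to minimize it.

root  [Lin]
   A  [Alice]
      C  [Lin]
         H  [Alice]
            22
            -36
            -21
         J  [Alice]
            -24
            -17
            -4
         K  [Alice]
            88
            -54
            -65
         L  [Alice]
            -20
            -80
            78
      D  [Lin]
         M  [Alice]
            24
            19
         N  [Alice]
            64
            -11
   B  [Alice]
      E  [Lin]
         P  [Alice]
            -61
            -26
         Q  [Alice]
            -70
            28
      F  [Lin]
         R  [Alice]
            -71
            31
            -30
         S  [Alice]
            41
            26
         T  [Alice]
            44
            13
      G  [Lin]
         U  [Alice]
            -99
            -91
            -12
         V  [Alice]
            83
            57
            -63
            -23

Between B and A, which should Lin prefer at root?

A

P (Alice): min(-61, -26) = -61
Q (Alice): min(-70, 28) = -70
E (Lin): max(-61, -70) = -61
R (Alice): min(-71, 31, -30) = -71
S (Alice): min(41, 26) = 26
T (Alice): min(44, 13) = 13
F (Lin): max(-71, 26, 13) = 26
U (Alice): min(-99, -91, -12) = -99
V (Alice): min(83, 57, -63, -23) = -63
G (Lin): max(-99, -63) = -63
B (Alice): min(-61, 26, -63) = -63
H (Alice): min(22, -36, -21) = -36
J (Alice): min(-24, -17, -4) = -24
K (Alice): min(88, -54, -65) = -65
L (Alice): min(-20, -80, 78) = -80
C (Lin): max(-36, -24, -65, -80) = -24
M (Alice): min(24, 19) = 19
N (Alice): min(64, -11) = -11
D (Lin): max(19, -11) = 19
A (Alice): min(-24, 19) = -24
Lin prefers the higher value; B=-63, A=-24. A is better since -24 > -63.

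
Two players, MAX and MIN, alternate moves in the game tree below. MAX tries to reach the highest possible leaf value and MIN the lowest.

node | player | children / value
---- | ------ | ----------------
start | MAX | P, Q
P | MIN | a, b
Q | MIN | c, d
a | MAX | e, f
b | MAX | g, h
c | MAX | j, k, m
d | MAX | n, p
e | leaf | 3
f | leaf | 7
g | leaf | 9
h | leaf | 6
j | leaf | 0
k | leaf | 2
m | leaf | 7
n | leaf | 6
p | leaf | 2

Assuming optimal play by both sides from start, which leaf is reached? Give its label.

a (MAX): max(3, 7) = 7
b (MAX): max(9, 6) = 9
P (MIN): min(7, 9) = 7
c (MAX): max(0, 2, 7) = 7
d (MAX): max(6, 2) = 6
Q (MIN): min(7, 6) = 6
start (MAX): max(7, 6) = 7
At start, MAX picks P (highest: 7).
At P, MIN picks a (lowest: 7).
At a, MAX picks f (highest: 7).
Terminal value 7.

f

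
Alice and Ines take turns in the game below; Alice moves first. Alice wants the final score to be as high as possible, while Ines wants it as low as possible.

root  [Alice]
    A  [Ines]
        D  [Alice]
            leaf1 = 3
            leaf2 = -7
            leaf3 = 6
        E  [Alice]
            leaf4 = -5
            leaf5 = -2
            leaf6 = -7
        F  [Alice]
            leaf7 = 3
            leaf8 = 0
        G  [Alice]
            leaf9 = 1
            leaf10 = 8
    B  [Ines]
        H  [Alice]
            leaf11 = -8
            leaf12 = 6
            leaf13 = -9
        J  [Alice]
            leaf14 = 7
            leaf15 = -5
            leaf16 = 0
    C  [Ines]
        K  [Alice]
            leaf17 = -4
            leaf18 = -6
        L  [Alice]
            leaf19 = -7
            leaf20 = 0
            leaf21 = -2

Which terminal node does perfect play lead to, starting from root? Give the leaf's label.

D (Alice): max(3, -7, 6) = 6
E (Alice): max(-5, -2, -7) = -2
F (Alice): max(3, 0) = 3
G (Alice): max(1, 8) = 8
A (Ines): min(6, -2, 3, 8) = -2
H (Alice): max(-8, 6, -9) = 6
J (Alice): max(7, -5, 0) = 7
B (Ines): min(6, 7) = 6
K (Alice): max(-4, -6) = -4
L (Alice): max(-7, 0, -2) = 0
C (Ines): min(-4, 0) = -4
root (Alice): max(-2, 6, -4) = 6
At root, Alice picks B (highest: 6).
At B, Ines picks H (lowest: 6).
At H, Alice picks leaf12 (highest: 6).
Terminal value 6.

leaf12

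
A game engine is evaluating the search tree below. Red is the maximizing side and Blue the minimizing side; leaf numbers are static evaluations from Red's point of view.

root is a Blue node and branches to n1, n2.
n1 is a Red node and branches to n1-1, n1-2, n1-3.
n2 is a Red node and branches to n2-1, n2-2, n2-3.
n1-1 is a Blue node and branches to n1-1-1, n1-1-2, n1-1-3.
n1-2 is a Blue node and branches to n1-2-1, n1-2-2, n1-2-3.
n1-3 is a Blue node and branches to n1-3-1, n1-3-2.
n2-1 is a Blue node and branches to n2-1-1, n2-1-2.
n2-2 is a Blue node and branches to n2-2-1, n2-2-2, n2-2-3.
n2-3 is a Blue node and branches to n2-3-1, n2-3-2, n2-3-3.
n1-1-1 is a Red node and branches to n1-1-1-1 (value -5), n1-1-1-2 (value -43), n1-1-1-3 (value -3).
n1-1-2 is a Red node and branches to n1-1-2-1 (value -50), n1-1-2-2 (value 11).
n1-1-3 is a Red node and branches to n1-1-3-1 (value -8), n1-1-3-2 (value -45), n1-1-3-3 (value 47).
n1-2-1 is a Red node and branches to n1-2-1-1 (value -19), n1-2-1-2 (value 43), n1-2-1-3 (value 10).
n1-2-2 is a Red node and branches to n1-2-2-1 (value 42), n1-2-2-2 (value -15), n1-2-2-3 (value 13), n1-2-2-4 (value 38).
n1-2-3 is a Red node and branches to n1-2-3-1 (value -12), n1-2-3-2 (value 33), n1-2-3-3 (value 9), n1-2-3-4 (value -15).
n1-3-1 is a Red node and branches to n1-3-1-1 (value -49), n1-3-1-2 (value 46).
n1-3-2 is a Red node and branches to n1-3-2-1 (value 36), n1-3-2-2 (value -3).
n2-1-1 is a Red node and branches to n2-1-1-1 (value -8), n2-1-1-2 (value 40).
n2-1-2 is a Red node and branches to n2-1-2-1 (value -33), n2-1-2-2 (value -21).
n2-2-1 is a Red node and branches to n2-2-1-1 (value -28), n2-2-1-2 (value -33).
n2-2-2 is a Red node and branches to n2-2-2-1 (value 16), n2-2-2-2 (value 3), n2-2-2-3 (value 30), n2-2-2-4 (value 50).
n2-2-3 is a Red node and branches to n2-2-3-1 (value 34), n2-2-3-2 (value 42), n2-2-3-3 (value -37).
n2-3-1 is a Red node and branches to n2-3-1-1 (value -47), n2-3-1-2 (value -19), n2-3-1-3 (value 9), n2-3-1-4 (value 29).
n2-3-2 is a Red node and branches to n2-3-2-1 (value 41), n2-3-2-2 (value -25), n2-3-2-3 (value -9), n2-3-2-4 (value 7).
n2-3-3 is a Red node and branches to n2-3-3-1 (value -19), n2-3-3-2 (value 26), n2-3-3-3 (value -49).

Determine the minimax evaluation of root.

26

n1-1-1 (Red): max(-5, -43, -3) = -3
n1-1-2 (Red): max(-50, 11) = 11
n1-1-3 (Red): max(-8, -45, 47) = 47
n1-1 (Blue): min(-3, 11, 47) = -3
n1-2-1 (Red): max(-19, 43, 10) = 43
n1-2-2 (Red): max(42, -15, 13, 38) = 42
n1-2-3 (Red): max(-12, 33, 9, -15) = 33
n1-2 (Blue): min(43, 42, 33) = 33
n1-3-1 (Red): max(-49, 46) = 46
n1-3-2 (Red): max(36, -3) = 36
n1-3 (Blue): min(46, 36) = 36
n1 (Red): max(-3, 33, 36) = 36
n2-1-1 (Red): max(-8, 40) = 40
n2-1-2 (Red): max(-33, -21) = -21
n2-1 (Blue): min(40, -21) = -21
n2-2-1 (Red): max(-28, -33) = -28
n2-2-2 (Red): max(16, 3, 30, 50) = 50
n2-2-3 (Red): max(34, 42, -37) = 42
n2-2 (Blue): min(-28, 50, 42) = -28
n2-3-1 (Red): max(-47, -19, 9, 29) = 29
n2-3-2 (Red): max(41, -25, -9, 7) = 41
n2-3-3 (Red): max(-19, 26, -49) = 26
n2-3 (Blue): min(29, 41, 26) = 26
n2 (Red): max(-21, -28, 26) = 26
root (Blue): min(36, 26) = 26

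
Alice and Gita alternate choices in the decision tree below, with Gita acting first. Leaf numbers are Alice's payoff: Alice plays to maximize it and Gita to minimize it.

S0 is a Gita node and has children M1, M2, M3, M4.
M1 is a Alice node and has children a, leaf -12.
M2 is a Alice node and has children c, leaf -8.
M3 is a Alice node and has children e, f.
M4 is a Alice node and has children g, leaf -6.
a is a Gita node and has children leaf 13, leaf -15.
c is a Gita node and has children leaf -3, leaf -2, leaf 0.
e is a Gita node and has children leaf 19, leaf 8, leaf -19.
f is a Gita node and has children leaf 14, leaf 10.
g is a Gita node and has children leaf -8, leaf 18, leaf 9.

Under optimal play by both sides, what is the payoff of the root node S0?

a (Gita): min(13, -15) = -15
M1 (Alice): max(-15, -12) = -12
c (Gita): min(-3, -2, 0) = -3
M2 (Alice): max(-3, -8) = -3
e (Gita): min(19, 8, -19) = -19
f (Gita): min(14, 10) = 10
M3 (Alice): max(-19, 10) = 10
g (Gita): min(-8, 18, 9) = -8
M4 (Alice): max(-8, -6) = -6
S0 (Gita): min(-12, -3, 10, -6) = -12

-12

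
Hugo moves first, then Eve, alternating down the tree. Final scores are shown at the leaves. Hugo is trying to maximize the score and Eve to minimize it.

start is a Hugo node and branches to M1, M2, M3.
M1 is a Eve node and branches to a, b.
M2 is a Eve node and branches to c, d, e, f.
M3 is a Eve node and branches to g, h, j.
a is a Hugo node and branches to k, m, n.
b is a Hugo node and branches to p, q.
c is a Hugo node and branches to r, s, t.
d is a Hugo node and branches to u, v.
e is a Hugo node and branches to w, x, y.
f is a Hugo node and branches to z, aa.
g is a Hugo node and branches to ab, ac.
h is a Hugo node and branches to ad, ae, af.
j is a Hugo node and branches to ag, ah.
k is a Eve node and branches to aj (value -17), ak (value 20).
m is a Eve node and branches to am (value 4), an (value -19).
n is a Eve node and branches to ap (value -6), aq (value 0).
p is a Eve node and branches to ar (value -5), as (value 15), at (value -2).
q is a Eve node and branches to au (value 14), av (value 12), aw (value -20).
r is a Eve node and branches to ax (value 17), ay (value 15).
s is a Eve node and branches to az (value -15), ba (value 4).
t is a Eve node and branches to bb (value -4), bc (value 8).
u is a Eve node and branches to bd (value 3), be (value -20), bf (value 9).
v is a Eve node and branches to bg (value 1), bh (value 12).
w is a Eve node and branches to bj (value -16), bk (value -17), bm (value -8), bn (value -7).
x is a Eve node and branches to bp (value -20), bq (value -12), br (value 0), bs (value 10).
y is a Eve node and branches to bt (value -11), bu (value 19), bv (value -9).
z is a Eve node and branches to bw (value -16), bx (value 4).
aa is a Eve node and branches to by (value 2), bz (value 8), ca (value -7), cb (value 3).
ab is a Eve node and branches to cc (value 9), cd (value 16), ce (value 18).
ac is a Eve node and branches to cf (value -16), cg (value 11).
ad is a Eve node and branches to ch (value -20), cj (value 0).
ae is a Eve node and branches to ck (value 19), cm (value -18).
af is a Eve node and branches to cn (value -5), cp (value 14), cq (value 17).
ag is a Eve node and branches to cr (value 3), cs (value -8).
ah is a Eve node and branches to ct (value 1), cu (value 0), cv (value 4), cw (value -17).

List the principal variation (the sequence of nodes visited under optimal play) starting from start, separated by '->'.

start -> M1 -> a -> n -> ap

k (Eve): min(-17, 20) = -17
m (Eve): min(4, -19) = -19
n (Eve): min(-6, 0) = -6
a (Hugo): max(-17, -19, -6) = -6
p (Eve): min(-5, 15, -2) = -5
q (Eve): min(14, 12, -20) = -20
b (Hugo): max(-5, -20) = -5
M1 (Eve): min(-6, -5) = -6
r (Eve): min(17, 15) = 15
s (Eve): min(-15, 4) = -15
t (Eve): min(-4, 8) = -4
c (Hugo): max(15, -15, -4) = 15
u (Eve): min(3, -20, 9) = -20
v (Eve): min(1, 12) = 1
d (Hugo): max(-20, 1) = 1
w (Eve): min(-16, -17, -8, -7) = -17
x (Eve): min(-20, -12, 0, 10) = -20
y (Eve): min(-11, 19, -9) = -11
e (Hugo): max(-17, -20, -11) = -11
z (Eve): min(-16, 4) = -16
aa (Eve): min(2, 8, -7, 3) = -7
f (Hugo): max(-16, -7) = -7
M2 (Eve): min(15, 1, -11, -7) = -11
ab (Eve): min(9, 16, 18) = 9
ac (Eve): min(-16, 11) = -16
g (Hugo): max(9, -16) = 9
ad (Eve): min(-20, 0) = -20
ae (Eve): min(19, -18) = -18
af (Eve): min(-5, 14, 17) = -5
h (Hugo): max(-20, -18, -5) = -5
ag (Eve): min(3, -8) = -8
ah (Eve): min(1, 0, 4, -17) = -17
j (Hugo): max(-8, -17) = -8
M3 (Eve): min(9, -5, -8) = -8
start (Hugo): max(-6, -11, -8) = -6
At start, Hugo picks M1 (highest: -6).
At M1, Eve picks a (lowest: -6).
At a, Hugo picks n (highest: -6).
At n, Eve picks ap (lowest: -6).
Terminal value -6.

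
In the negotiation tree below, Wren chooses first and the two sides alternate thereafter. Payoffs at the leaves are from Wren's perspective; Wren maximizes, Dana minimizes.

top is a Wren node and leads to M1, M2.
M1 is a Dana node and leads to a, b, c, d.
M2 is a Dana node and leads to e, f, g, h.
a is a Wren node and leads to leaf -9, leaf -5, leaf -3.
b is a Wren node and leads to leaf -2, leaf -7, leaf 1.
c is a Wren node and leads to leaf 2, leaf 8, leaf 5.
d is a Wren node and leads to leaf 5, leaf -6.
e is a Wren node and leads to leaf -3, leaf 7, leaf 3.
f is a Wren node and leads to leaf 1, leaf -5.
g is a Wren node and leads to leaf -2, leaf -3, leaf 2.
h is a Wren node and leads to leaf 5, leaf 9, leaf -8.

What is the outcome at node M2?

1

e (Wren): max(-3, 7, 3) = 7
f (Wren): max(1, -5) = 1
g (Wren): max(-2, -3, 2) = 2
h (Wren): max(5, 9, -8) = 9
M2 (Dana): min(7, 1, 2, 9) = 1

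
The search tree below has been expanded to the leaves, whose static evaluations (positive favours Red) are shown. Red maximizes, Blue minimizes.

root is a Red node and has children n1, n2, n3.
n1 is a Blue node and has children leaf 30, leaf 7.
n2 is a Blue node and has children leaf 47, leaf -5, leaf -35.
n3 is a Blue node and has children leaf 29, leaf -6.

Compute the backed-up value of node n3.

-6

n3 (Blue): min(29, -6) = -6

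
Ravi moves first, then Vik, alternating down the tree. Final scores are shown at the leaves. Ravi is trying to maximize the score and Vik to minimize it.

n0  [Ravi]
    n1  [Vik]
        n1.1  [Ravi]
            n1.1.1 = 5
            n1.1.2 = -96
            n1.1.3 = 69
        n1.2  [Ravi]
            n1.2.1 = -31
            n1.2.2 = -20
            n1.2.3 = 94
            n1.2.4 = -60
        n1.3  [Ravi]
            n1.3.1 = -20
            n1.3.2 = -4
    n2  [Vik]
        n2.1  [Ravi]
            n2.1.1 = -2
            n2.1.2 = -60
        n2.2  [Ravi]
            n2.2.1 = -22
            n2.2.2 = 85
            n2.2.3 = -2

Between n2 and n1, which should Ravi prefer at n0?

n2

n2.1 (Ravi): max(-2, -60) = -2
n2.2 (Ravi): max(-22, 85, -2) = 85
n2 (Vik): min(-2, 85) = -2
n1.1 (Ravi): max(5, -96, 69) = 69
n1.2 (Ravi): max(-31, -20, 94, -60) = 94
n1.3 (Ravi): max(-20, -4) = -4
n1 (Vik): min(69, 94, -4) = -4
Ravi prefers the higher value; n2=-2, n1=-4. n2 is better since -2 > -4.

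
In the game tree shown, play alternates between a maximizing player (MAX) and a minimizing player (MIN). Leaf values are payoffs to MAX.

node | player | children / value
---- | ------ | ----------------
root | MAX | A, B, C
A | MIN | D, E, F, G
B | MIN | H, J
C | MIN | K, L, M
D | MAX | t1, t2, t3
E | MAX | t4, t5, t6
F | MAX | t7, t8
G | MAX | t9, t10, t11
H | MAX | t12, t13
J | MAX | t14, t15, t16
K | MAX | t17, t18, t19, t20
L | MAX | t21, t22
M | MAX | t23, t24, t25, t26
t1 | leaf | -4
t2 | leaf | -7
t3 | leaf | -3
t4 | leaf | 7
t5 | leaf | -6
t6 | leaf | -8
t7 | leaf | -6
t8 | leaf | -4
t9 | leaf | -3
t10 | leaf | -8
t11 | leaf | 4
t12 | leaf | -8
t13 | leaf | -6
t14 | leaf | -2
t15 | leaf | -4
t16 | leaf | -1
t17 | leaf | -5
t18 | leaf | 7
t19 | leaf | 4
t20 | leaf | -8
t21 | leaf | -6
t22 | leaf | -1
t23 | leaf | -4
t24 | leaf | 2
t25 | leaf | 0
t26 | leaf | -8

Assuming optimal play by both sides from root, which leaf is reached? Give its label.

D (MAX): max(-4, -7, -3) = -3
E (MAX): max(7, -6, -8) = 7
F (MAX): max(-6, -4) = -4
G (MAX): max(-3, -8, 4) = 4
A (MIN): min(-3, 7, -4, 4) = -4
H (MAX): max(-8, -6) = -6
J (MAX): max(-2, -4, -1) = -1
B (MIN): min(-6, -1) = -6
K (MAX): max(-5, 7, 4, -8) = 7
L (MAX): max(-6, -1) = -1
M (MAX): max(-4, 2, 0, -8) = 2
C (MIN): min(7, -1, 2) = -1
root (MAX): max(-4, -6, -1) = -1
At root, MAX picks C (highest: -1).
At C, MIN picks L (lowest: -1).
At L, MAX picks t22 (highest: -1).
Terminal value -1.

t22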